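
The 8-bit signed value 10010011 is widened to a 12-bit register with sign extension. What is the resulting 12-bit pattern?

111110010011

MSB of 10010011 is 1; replicate it into the new high bits.
1111|10010011 → 111110010011 (still -109).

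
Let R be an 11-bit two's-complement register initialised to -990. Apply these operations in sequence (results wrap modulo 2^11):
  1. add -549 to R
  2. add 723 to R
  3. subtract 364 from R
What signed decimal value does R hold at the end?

868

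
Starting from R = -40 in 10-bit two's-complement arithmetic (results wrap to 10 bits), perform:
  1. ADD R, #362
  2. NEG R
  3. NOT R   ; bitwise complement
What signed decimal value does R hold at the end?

Start: R = -40 = 1111011000.
R = -40 + 362 = 322 = 0101000010
R = −(322) = -322 = 1010111110
R = NOT 1010111110 = 0101000001 = 321

321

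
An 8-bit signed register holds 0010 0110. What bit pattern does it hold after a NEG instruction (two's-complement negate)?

11011010

Invert: 11011001. Add 1: 11011010.
Check: 00100110 = 38, 11011010 = -38.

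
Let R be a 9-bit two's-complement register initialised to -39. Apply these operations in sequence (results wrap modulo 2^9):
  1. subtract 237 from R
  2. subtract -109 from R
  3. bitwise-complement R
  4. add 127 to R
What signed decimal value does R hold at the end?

Start: R = -39 = 111011001.
R = -39 − 237 = -276; wraps to 236 = 011101100
R = 236 − (-109) = 345; wraps to -167 = 101011001
R = NOT 101011001 = 010100110 = 166
R = 166 + 127 = 293; wraps to -219 = 100100101

-219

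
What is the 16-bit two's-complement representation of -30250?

1000100111010110

|-30250| = 30250 = 0111011000101010 in 16 bits.
Invert the bits: 1000100111010101. Add 1: 1000100111010110.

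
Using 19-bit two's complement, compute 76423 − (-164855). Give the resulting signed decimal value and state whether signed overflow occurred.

76423 → 0010010101010000111
-164855 → 1010111110000001001
Subtract via negate-and-add: invert 1010111110000001001 + 1 = 0101000001111110111 (i.e. 164855).
  0010010101010000111
+ 0101000001111110111
= 0111010111001111110
Result 0111010111001111110: MSB = 0 → value 241278.
Both addends (after negating the subtrahend) are non-negative and so is the stored result: no signed overflow.

241278; no overflow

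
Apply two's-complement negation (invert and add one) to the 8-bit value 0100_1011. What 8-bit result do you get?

Invert: 10110100. Add 1: 10110101.
Check: 01001011 = 75, 10110101 = -75.

10110101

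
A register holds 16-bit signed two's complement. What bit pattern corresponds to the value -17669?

1011101011111011

|-17669| = 17669 = 0100010100000101 in 16 bits.
Invert the bits: 1011101011111010. Add 1: 1011101011111011.
Check: 1011101011111011 reads as 47867 − 65536 = -17669.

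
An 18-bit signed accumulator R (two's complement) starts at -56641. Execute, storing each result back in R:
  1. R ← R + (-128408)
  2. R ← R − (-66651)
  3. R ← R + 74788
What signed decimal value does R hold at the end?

-43610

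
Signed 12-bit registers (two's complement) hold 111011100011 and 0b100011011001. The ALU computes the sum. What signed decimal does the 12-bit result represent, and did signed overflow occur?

1980; overflow

111011100011 = -285 (signed)
0b100011011001 → 100011011001 = -1831 (signed)
  111011100011
+ 100011011001
= 011110111100  (discard carry-out 1)
Result 011110111100: MSB = 0 → value 1980.
Both addends are negative but the stored result is non-negative: signed overflow. The true value -285 + (-1831) = -2116 lies outside [-2048, 2047].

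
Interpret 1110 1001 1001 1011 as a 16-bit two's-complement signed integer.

MSB is 1, so the value is negative.
Unsigned reading: 59803. Subtract 2^16 = 65536: 59803 − 65536 = -5733.

-5733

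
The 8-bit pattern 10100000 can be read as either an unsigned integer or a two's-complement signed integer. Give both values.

unsigned = 160, signed = -96

Unsigned: 10100000 = 160.
Signed: MSB=1 → 160 − 256 = -96.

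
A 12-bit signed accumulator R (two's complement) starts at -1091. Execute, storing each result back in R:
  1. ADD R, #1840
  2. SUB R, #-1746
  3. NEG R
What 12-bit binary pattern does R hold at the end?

011001000001

Start: R = -1091 = 101110111101.
R = -1091 + 1840 = 749 = 001011101101
R = 749 − (-1746) = 2495; wraps to -1601 = 100110111111
R = −(-1601) = 1601 = 011001000001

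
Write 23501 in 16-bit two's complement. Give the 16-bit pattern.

0101101111001101

23501 is non-negative, so write it directly in 16 bits: 0101101111001101.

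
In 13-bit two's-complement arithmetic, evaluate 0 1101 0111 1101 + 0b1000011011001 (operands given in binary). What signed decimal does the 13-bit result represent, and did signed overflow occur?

-426; no overflow

0 1101 0111 1101 → 0110101111101 = 3453 (signed)
0b1000011011001 → 1000011011001 = -3879 (signed)
  0110101111101
+ 1000011011001
= 1111001010110
Result 1111001010110: MSB = 1 → 7766 − 8192 = -426.
Addends have opposite signs, so signed overflow cannot occur.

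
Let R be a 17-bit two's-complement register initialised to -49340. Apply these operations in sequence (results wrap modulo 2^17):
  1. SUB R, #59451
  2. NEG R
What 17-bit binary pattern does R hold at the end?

11010100011110111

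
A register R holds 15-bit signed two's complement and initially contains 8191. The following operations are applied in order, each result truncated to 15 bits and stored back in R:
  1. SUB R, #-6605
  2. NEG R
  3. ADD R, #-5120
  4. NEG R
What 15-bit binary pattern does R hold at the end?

100110111001100

Start: R = 8191 = 001111111111111.
R = 8191 − (-6605) = 14796 = 011100111001100
R = −(14796) = -14796 = 100011000110100
R = -14796 + (-5120) = -19916; wraps to 12852 = 011001000110100
R = −(12852) = -12852 = 100110111001100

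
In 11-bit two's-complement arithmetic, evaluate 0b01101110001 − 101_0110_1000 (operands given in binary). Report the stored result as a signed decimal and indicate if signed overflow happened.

0b01101110001 → 01101110001 = 881 (signed)
101_0110_1000 → 10101101000 = -664 (signed)
Subtract via negate-and-add: invert 10101101000 + 1 = 01010011000 (i.e. 664).
  01101110001
+ 01010011000
= 11000001001
Result 11000001001: MSB = 1 → 1545 − 2048 = -503.
Both addends (after negating the subtrahend) are non-negative but the stored result is negative: signed overflow. The true value 881 − (-664) = 1545 lies outside [-1024, 1023].

-503; overflow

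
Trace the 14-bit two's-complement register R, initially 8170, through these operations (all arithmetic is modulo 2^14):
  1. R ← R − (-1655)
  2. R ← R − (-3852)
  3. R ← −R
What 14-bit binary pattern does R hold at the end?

Start: R = 8170 = 01111111101010.
R = 8170 − (-1655) = 9825; wraps to -6559 = 10011001100001
R = -6559 − (-3852) = -2707 = 11010101101101
R = −(-2707) = 2707 = 00101010010011

00101010010011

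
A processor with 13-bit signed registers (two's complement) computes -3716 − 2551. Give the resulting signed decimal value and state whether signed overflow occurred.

-3716 → 1000101111100
2551 → 0100111110111
Subtract via negate-and-add: invert 0100111110111 + 1 = 1011000001001 (i.e. -2551).
  1000101111100
+ 1011000001001
= 0011110000101  (discard carry-out 1)
Result 0011110000101: MSB = 0 → value 1925.
Both addends (after negating the subtrahend) are negative but the stored result is non-negative: signed overflow. The true value -3716 − 2551 = -6267 lies outside [-4096, 4095].

1925; overflow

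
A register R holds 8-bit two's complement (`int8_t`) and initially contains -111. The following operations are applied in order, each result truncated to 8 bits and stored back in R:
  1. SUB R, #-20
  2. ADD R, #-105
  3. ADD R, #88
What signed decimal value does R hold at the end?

-108

Start: R = -111 = 10010001.
R = -111 − (-20) = -91 = 10100101
R = -91 + (-105) = -196; wraps to 60 = 00111100
R = 60 + 88 = 148; wraps to -108 = 10010100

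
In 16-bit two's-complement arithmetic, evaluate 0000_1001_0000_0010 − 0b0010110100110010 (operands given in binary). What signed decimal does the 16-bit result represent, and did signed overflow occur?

0000_1001_0000_0010 → 0000100100000010 = 2306 (signed)
0b0010110100110010 → 0010110100110010 = 11570 (signed)
Subtract via negate-and-add: invert 0010110100110010 + 1 = 1101001011001110 (i.e. -11570).
  0000100100000010
+ 1101001011001110
= 1101101111010000
Result 1101101111010000: MSB = 1 → 56272 − 65536 = -9264.
Addends (after negating the subtrahend) have opposite signs, so signed overflow cannot occur.

-9264; no overflow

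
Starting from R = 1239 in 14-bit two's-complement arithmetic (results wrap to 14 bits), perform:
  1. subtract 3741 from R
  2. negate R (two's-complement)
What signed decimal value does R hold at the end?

Start: R = 1239 = 00010011010111.
R = 1239 − 3741 = -2502 = 11011000111010
R = −(-2502) = 2502 = 00100111000110

2502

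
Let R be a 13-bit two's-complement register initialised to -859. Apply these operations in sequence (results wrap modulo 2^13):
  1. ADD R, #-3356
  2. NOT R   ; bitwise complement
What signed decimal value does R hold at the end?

Start: R = -859 = 1110010100101.
R = -859 + (-3356) = -4215; wraps to 3977 = 0111110001001
R = NOT 0111110001001 = 1000001110110 = -3978

-3978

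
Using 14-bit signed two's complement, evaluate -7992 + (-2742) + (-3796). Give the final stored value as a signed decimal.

-7992 + (-2742) = -10734 → wraps to 5650 (01011000010010)
5650 + (-3796) = 1854 (00011100111110)

1854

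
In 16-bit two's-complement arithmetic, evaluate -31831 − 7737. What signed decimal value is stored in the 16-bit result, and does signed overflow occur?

25968; overflow

-31831 → 1000001110101001
7737 → 0001111000111001
Subtract via negate-and-add: invert 0001111000111001 + 1 = 1110000111000111 (i.e. -7737).
  1000001110101001
+ 1110000111000111
= 0110010101110000  (discard carry-out 1)
Result 0110010101110000: MSB = 0 → value 25968.
Both addends (after negating the subtrahend) are negative but the stored result is non-negative: signed overflow. The true value -31831 − 7737 = -39568 lies outside [-32768, 32767].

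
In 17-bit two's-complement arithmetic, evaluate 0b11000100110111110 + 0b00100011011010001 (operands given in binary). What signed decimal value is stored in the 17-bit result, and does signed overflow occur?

0b11000100110111110 → 11000100110111110 = -30274 (signed)
0b00100011011010001 → 00100011011010001 = 18129 (signed)
  11000100110111110
+ 00100011011010001
= 11101000010001111
Result 11101000010001111: MSB = 1 → 118927 − 131072 = -12145.
Addends have opposite signs, so signed overflow cannot occur.

-12145; no overflow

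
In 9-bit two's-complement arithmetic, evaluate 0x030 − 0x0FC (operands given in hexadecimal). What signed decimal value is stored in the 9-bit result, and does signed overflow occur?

-204; no overflow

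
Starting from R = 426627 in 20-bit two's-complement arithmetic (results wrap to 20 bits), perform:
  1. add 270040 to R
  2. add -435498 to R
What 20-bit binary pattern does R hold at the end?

00111111110000110001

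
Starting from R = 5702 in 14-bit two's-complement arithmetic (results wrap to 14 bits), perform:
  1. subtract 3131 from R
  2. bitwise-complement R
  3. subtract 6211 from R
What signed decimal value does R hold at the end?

Start: R = 5702 = 01011001000110.
R = 5702 − 3131 = 2571 = 00101000001011
R = NOT 00101000001011 = 11010111110100 = -2572
R = -2572 − 6211 = -8783; wraps to 7601 = 01110110110001

7601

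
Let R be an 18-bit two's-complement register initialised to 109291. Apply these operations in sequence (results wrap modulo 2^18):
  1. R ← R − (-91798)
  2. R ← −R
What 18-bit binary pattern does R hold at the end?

001110111001111111

Start: R = 109291 = 011010101011101011.
R = 109291 − (-91798) = 201089; wraps to -61055 = 110001000110000001
R = −(-61055) = 61055 = 001110111001111111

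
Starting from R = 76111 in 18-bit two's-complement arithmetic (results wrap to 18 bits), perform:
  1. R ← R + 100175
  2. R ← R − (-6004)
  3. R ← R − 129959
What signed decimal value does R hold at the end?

52331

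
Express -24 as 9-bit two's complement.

|-24| = 24 = 000011000 in 9 bits.
Invert the bits: 111100111. Add 1: 111101000.

111101000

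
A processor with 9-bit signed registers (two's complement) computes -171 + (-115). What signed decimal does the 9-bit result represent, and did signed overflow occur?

226; overflow

-171 → 101010101
-115 → 110001101
  101010101
+ 110001101
= 011100010  (discard carry-out 1)
Result 011100010: MSB = 0 → value 226.
Both addends are negative but the stored result is non-negative: signed overflow. The true value -171 + (-115) = -286 lies outside [-256, 255].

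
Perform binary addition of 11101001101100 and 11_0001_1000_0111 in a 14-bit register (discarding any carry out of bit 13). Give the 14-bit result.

  11101001101100
+ 11000110000111
= 10101111110011  (discard carry-out 1)

10101111110011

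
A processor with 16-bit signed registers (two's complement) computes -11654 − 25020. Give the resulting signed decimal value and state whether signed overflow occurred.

28862; overflow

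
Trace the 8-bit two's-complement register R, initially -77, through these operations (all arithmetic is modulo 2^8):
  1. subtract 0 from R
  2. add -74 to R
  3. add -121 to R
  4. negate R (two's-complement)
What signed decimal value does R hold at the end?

Start: R = -77 = 10110011.
R = -77 − 0 = -77 = 10110011
R = -77 + (-74) = -151; wraps to 105 = 01101001
R = 105 + (-121) = -16 = 11110000
R = −(-16) = 16 = 00010000

16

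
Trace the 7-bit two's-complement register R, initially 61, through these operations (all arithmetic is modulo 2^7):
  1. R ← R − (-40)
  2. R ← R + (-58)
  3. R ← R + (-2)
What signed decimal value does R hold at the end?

Start: R = 61 = 0111101.
R = 61 − (-40) = 101; wraps to -27 = 1100101
R = -27 + (-58) = -85; wraps to 43 = 0101011
R = 43 + (-2) = 41 = 0101001

41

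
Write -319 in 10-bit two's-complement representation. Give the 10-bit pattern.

1011000001

|-319| = 319 = 0100111111 in 10 bits.
Invert the bits: 1011000000. Add 1: 1011000001.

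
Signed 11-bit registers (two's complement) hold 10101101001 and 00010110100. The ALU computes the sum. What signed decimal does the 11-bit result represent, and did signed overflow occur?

-483; no overflow

10101101001 = -663 (signed)
00010110100 = 180 (signed)
  10101101001
+ 00010110100
= 11000011101
Result 11000011101: MSB = 1 → 1565 − 2048 = -483.
Addends have opposite signs, so signed overflow cannot occur.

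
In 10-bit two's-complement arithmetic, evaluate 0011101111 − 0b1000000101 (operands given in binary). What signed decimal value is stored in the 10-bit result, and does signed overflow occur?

-278; overflow

0011101111 = 239 (signed)
0b1000000101 → 1000000101 = -507 (signed)
Subtract via negate-and-add: invert 1000000101 + 1 = 0111111011 (i.e. 507).
  0011101111
+ 0111111011
= 1011101010
Result 1011101010: MSB = 1 → 746 − 1024 = -278.
Both addends (after negating the subtrahend) are non-negative but the stored result is negative: signed overflow. The true value 239 − (-507) = 746 lies outside [-512, 511].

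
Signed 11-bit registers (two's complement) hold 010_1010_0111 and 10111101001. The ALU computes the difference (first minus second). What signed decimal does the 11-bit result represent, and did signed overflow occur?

-834; overflow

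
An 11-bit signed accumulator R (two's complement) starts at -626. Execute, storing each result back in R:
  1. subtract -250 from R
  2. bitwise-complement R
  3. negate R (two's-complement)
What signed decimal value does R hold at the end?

-375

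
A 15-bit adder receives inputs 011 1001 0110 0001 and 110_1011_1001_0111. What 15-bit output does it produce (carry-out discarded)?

010010011111000

  011100101100001
+ 110101110010111
= 010010011111000  (discard carry-out 1)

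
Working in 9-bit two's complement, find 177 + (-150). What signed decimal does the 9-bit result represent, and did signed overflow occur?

177 → 010110001
-150 → 101101010
  010110001
+ 101101010
= 000011011  (discard carry-out 1)
Result 000011011: MSB = 0 → value 27.
Addends have opposite signs, so signed overflow cannot occur.

27; no overflow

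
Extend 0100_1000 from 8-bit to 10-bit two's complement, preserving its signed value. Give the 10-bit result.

0001001000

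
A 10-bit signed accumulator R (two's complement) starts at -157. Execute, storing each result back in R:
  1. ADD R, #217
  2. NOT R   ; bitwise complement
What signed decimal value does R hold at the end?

Start: R = -157 = 1101100011.
R = -157 + 217 = 60 = 0000111100
R = NOT 0000111100 = 1111000011 = -61

-61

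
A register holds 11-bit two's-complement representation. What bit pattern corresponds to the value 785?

785 is non-negative, so write it directly in 11 bits: 01100010001.

01100010001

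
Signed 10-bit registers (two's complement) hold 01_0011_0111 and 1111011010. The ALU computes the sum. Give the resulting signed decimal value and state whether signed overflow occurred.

01_0011_0111 → 0100110111 = 311 (signed)
1111011010 = -38 (signed)
  0100110111
+ 1111011010
= 0100010001  (discard carry-out 1)
Result 0100010001: MSB = 0 → value 273.
Addends have opposite signs, so signed overflow cannot occur.

273; no overflow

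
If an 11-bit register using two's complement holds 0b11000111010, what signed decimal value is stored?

-454

MSB is 1, so the value is negative.
Unsigned reading: 1594. Subtract 2^11 = 2048: 1594 − 2048 = -454.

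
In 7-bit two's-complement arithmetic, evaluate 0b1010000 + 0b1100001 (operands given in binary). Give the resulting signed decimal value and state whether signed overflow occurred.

49; overflow

0b1010000 → 1010000 = -48 (signed)
0b1100001 → 1100001 = -31 (signed)
  1010000
+ 1100001
= 0110001  (discard carry-out 1)
Result 0110001: MSB = 0 → value 49.
Both addends are negative but the stored result is non-negative: signed overflow. The true value -48 + (-31) = -79 lies outside [-64, 63].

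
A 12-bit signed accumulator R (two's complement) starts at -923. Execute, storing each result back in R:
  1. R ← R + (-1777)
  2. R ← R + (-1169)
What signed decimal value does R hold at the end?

Start: R = -923 = 110001100101.
R = -923 + (-1777) = -2700; wraps to 1396 = 010101110100
R = 1396 + (-1169) = 227 = 000011100011

227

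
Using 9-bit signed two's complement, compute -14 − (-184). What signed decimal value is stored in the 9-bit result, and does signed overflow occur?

-14 → 111110010
-184 → 101001000
Subtract via negate-and-add: invert 101001000 + 1 = 010111000 (i.e. 184).
  111110010
+ 010111000
= 010101010  (discard carry-out 1)
Result 010101010: MSB = 0 → value 170.
Addends (after negating the subtrahend) have opposite signs, so signed overflow cannot occur.

170; no overflow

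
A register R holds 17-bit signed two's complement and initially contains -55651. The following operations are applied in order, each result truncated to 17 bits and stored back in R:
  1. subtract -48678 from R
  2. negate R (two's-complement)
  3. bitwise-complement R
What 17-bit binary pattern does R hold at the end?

11110010011000010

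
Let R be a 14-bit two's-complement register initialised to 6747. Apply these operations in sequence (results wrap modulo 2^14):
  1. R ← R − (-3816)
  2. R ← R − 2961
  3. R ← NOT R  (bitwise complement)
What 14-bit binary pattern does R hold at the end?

10001001001101

Start: R = 6747 = 01101001011011.
R = 6747 − (-3816) = 10563; wraps to -5821 = 10100101000011
R = -5821 − 2961 = -8782; wraps to 7602 = 01110110110010
R = NOT 01110110110010 = 10001001001101 = -7603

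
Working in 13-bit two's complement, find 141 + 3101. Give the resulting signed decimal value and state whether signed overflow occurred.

141 → 0000010001101
3101 → 0110000011101
  0000010001101
+ 0110000011101
= 0110010101010
Result 0110010101010: MSB = 0 → value 3242.
Both addends are non-negative and so is the stored result: no signed overflow.

3242; no overflow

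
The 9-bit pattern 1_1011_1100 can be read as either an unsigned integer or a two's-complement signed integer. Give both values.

Unsigned: 110111100 = 444.
Signed: MSB=1 → 444 − 512 = -68.

unsigned = 444, signed = -68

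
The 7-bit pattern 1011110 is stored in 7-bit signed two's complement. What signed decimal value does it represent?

MSB is 1, so the value is negative.
Unsigned reading: 94. Subtract 2^7 = 128: 94 − 128 = -34.

-34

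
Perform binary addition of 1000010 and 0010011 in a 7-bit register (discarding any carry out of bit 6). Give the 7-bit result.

1010101

  1000010
+ 0010011
= 1010101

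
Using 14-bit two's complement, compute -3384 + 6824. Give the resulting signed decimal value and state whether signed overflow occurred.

3440; no overflow

-3384 → 11001011001000
6824 → 01101010101000
  11001011001000
+ 01101010101000
= 00110101110000  (discard carry-out 1)
Result 00110101110000: MSB = 0 → value 3440.
Addends have opposite signs, so signed overflow cannot occur.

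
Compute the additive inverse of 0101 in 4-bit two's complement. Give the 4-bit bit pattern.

1011

Invert: 1010. Add 1: 1011.
Check: 0101 = 5, 1011 = -5.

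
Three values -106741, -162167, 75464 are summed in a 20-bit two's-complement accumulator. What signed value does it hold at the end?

-193444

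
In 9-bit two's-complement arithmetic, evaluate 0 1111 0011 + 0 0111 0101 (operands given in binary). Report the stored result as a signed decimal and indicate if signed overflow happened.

0 1111 0011 → 011110011 = 243 (signed)
0 0111 0101 → 001110101 = 117 (signed)
  011110011
+ 001110101
= 101101000
Result 101101000: MSB = 1 → 360 − 512 = -152.
Both addends are non-negative but the stored result is negative: signed overflow. The true value 243 + 117 = 360 lies outside [-256, 255].

-152; overflow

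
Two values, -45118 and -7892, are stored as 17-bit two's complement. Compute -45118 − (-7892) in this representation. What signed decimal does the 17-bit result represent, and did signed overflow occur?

-37226; no overflow

-45118 → 10100111111000010
-7892 → 11110000100101100
Subtract via negate-and-add: invert 11110000100101100 + 1 = 00001111011010100 (i.e. 7892).
  10100111111000010
+ 00001111011010100
= 10110111010010110
Result 10110111010010110: MSB = 1 → 93846 − 131072 = -37226.
Addends (after negating the subtrahend) have opposite signs, so signed overflow cannot occur.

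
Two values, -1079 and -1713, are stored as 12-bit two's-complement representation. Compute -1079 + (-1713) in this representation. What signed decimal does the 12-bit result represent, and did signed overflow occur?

1304; overflow

-1079 → 101111001001
-1713 → 100101001111
  101111001001
+ 100101001111
= 010100011000  (discard carry-out 1)
Result 010100011000: MSB = 0 → value 1304.
Both addends are negative but the stored result is non-negative: signed overflow. The true value -1079 + (-1713) = -2792 lies outside [-2048, 2047].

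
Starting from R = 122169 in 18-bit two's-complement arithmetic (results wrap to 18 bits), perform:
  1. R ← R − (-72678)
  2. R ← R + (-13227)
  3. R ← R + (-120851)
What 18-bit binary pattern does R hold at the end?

001110110101100001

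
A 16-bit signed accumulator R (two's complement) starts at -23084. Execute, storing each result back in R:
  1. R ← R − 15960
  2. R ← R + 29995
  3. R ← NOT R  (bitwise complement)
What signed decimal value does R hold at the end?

Start: R = -23084 = 1010010111010100.
R = -23084 − 15960 = -39044; wraps to 26492 = 0110011101111100
R = 26492 + 29995 = 56487; wraps to -9049 = 1101110010100111
R = NOT 1101110010100111 = 0010001101011000 = 9048

9048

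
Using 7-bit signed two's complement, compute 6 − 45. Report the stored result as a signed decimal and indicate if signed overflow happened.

-39; no overflow

6 → 0000110
45 → 0101101
Subtract via negate-and-add: invert 0101101 + 1 = 1010011 (i.e. -45).
  0000110
+ 1010011
= 1011001
Result 1011001: MSB = 1 → 89 − 128 = -39.
Addends (after negating the subtrahend) have opposite signs, so signed overflow cannot occur.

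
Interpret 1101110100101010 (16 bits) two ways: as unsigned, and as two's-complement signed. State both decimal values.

Unsigned: 1101110100101010 = 56618.
Signed: MSB=1 → 56618 − 65536 = -8918.

unsigned = 56618, signed = -8918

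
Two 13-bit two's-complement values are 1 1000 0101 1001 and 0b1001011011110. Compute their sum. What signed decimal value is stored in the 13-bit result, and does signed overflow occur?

2871; overflow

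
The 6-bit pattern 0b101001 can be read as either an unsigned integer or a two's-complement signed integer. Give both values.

Unsigned: 101001 = 41.
Signed: MSB=1 → 41 − 64 = -23.

unsigned = 41, signed = -23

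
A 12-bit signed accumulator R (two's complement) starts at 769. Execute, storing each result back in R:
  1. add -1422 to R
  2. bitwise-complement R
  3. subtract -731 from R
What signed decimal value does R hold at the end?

1383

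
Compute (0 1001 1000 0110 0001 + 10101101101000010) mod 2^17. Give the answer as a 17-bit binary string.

  01001100001100001
+ 10101101101000010
= 11111001110100011

11111001110100011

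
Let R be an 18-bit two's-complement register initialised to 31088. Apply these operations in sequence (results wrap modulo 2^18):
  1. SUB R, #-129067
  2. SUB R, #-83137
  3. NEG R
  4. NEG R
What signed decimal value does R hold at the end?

-18852

Start: R = 31088 = 000111100101110000.
R = 31088 − (-129067) = 160155; wraps to -101989 = 100111000110011011
R = -101989 − (-83137) = -18852 = 111011011001011100
R = −(-18852) = 18852 = 000100100110100100
R = −(18852) = -18852 = 111011011001011100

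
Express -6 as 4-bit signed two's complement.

|-6| = 6 = 0110 in 4 bits.
Invert the bits: 1001. Add 1: 1010.

1010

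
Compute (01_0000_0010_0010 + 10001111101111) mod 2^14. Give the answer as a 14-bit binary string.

  01000000100010
+ 10001111101111
= 11010000010001

11010000010001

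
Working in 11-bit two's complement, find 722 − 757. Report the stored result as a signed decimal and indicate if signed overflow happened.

-35; no overflow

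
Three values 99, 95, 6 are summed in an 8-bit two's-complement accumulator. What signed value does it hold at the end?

-56

99 + 95 = 194 → wraps to -62 (11000010)
-62 + 6 = -56 (11001000)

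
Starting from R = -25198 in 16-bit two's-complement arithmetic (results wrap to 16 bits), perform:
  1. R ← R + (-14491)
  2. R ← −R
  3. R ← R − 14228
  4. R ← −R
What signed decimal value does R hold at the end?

-25461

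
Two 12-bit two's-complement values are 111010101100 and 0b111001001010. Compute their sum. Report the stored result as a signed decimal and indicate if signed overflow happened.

111010101100 = -340 (signed)
0b111001001010 → 111001001010 = -438 (signed)
  111010101100
+ 111001001010
= 110011110110  (discard carry-out 1)
Result 110011110110: MSB = 1 → 3318 − 4096 = -778.
Both addends are negative and so is the stored result: no signed overflow.

-778; no overflow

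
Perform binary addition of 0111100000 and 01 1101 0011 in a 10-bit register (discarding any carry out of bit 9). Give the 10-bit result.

  0111100000
+ 0111010011
= 1110110011

1110110011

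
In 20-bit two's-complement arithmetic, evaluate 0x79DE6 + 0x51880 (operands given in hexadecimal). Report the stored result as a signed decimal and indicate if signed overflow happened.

0x79DE6 = 01111001110111100110 = 499174 (signed)
0x51880 = 01010001100010000000 = 333952 (signed)
  01111001110111100110
+ 01010001100010000000
= 11001011011001100110
Result 11001011011001100110: MSB = 1 → 833126 − 1048576 = -215450.
Both addends are non-negative but the stored result is negative: signed overflow. The true value 499174 + 333952 = 833126 lies outside [-524288, 524287].

-215450; overflow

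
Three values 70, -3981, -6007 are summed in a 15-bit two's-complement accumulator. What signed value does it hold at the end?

70 + (-3981) = -3911 (111000010111001)
-3911 + (-6007) = -9918 (101100101000010)

-9918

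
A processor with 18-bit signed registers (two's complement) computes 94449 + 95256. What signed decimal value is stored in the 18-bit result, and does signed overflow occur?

-72439; overflow

94449 → 010111000011110001
95256 → 010111010000011000
  010111000011110001
+ 010111010000011000
= 101110010100001001
Result 101110010100001001: MSB = 1 → 189705 − 262144 = -72439.
Both addends are non-negative but the stored result is negative: signed overflow. The true value 94449 + 95256 = 189705 lies outside [-131072, 131071].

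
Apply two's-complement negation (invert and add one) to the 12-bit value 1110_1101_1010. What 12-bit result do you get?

000100100110

Invert: 000100100101. Add 1: 000100100110.
Check: 111011011010 = -294, 000100100110 = 294.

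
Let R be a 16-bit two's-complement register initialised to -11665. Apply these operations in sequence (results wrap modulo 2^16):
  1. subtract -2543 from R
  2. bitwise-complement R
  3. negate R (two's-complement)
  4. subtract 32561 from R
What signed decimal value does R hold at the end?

23854

Start: R = -11665 = 1101001001101111.
R = -11665 − (-2543) = -9122 = 1101110001011110
R = NOT 1101110001011110 = 0010001110100001 = 9121
R = −(9121) = -9121 = 1101110001011111
R = -9121 − 32561 = -41682; wraps to 23854 = 0101110100101110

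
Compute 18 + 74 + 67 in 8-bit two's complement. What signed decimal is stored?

-97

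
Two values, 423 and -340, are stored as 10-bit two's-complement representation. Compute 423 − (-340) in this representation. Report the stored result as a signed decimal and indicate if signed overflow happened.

-261; overflow

423 → 0110100111
-340 → 1010101100
Subtract via negate-and-add: invert 1010101100 + 1 = 0101010100 (i.e. 340).
  0110100111
+ 0101010100
= 1011111011
Result 1011111011: MSB = 1 → 763 − 1024 = -261.
Both addends (after negating the subtrahend) are non-negative but the stored result is negative: signed overflow. The true value 423 − (-340) = 763 lies outside [-512, 511].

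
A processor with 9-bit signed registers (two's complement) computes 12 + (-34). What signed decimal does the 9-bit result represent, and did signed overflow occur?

12 → 000001100
-34 → 111011110
  000001100
+ 111011110
= 111101010
Result 111101010: MSB = 1 → 490 − 512 = -22.
Addends have opposite signs, so signed overflow cannot occur.

-22; no overflow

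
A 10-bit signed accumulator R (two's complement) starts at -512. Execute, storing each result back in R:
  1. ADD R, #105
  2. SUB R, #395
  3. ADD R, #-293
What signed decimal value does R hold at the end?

Start: R = -512 = 1000000000.
R = -512 + 105 = -407 = 1001101001
R = -407 − 395 = -802; wraps to 222 = 0011011110
R = 222 + (-293) = -71 = 1110111001

-71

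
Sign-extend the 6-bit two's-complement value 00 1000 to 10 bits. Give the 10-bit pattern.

0000001000

MSB of 001000 is 0; replicate it into the new high bits.
0000|001000 → 0000001000 (still 8).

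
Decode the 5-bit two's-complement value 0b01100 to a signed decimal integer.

MSB is 0, so the value is non-negative: 01100 = 12.

12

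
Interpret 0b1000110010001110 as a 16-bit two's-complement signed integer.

MSB is 1, so the value is negative.
Unsigned reading: 35982. Subtract 2^16 = 65536: 35982 − 65536 = -29554.

-29554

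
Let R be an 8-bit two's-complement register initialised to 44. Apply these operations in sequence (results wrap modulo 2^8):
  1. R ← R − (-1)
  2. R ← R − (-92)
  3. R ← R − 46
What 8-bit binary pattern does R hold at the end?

Start: R = 44 = 00101100.
R = 44 − (-1) = 45 = 00101101
R = 45 − (-92) = 137; wraps to -119 = 10001001
R = -119 − 46 = -165; wraps to 91 = 01011011

01011011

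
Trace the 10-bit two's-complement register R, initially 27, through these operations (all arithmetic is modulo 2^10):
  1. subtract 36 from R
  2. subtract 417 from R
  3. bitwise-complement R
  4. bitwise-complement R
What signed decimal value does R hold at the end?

-426

Start: R = 27 = 0000011011.
R = 27 − 36 = -9 = 1111110111
R = -9 − 417 = -426 = 1001010110
R = NOT 1001010110 = 0110101001 = 425
R = NOT 0110101001 = 1001010110 = -426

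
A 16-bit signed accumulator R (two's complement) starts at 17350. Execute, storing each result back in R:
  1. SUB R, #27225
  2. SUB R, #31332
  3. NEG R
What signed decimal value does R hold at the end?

Start: R = 17350 = 0100001111000110.
R = 17350 − 27225 = -9875 = 1101100101101101
R = -9875 − 31332 = -41207; wraps to 24329 = 0101111100001001
R = −(24329) = -24329 = 1010000011110111

-24329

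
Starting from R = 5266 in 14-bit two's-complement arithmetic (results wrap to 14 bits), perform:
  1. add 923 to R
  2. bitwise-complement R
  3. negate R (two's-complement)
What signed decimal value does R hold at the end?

6190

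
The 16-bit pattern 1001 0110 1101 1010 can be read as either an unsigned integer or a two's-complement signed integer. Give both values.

unsigned = 38618, signed = -26918

Unsigned: 1001011011011010 = 38618.
Signed: MSB=1 → 38618 − 65536 = -26918.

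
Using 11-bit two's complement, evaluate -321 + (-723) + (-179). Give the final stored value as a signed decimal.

-321 + (-723) = -1044 → wraps to 1004 (01111101100)
1004 + (-179) = 825 (01100111001)

825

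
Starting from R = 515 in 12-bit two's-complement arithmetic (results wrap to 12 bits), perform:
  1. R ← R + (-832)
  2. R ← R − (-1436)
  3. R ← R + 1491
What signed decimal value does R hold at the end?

-1486

Start: R = 515 = 001000000011.
R = 515 + (-832) = -317 = 111011000011
R = -317 − (-1436) = 1119 = 010001011111
R = 1119 + 1491 = 2610; wraps to -1486 = 101000110010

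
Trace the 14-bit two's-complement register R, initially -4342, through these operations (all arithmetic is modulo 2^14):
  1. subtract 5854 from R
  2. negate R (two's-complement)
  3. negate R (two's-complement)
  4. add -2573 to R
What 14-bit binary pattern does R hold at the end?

Start: R = -4342 = 10111100001010.
R = -4342 − 5854 = -10196; wraps to 6188 = 01100000101100
R = −(6188) = -6188 = 10011111010100
R = −(-6188) = 6188 = 01100000101100
R = 6188 + (-2573) = 3615 = 00111000011111

00111000011111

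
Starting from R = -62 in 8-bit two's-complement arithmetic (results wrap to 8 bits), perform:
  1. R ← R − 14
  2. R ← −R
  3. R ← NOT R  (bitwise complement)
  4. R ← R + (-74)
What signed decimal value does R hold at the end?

105

Start: R = -62 = 11000010.
R = -62 − 14 = -76 = 10110100
R = −(-76) = 76 = 01001100
R = NOT 01001100 = 10110011 = -77
R = -77 + (-74) = -151; wraps to 105 = 01101001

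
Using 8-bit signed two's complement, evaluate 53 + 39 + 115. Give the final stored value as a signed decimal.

-49

53 + 39 = 92 (01011100)
92 + 115 = 207 → wraps to -49 (11001111)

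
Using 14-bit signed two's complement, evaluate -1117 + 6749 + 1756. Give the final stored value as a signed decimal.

-1117 + 6749 = 5632 (01011000000000)
5632 + 1756 = 7388 (01110011011100)

7388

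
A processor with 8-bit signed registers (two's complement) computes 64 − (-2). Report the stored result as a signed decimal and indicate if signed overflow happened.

64 → 01000000
-2 → 11111110
Subtract via negate-and-add: invert 11111110 + 1 = 00000010 (i.e. 2).
  01000000
+ 00000010
= 01000010
Result 01000010: MSB = 0 → value 66.
Both addends (after negating the subtrahend) are non-negative and so is the stored result: no signed overflow.

66; no overflow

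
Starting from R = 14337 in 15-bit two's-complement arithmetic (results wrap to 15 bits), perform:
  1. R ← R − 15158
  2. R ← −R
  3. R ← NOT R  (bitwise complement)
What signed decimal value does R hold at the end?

-822

Start: R = 14337 = 011100000000001.
R = 14337 − 15158 = -821 = 111110011001011
R = −(-821) = 821 = 000001100110101
R = NOT 000001100110101 = 111110011001010 = -822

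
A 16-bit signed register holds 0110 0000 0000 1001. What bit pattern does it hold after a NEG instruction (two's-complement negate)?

Invert: 1001111111110110. Add 1: 1001111111110111.

1001111111110111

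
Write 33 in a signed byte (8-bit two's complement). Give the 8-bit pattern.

33 is non-negative, so write it directly in 8 bits: 00100001.

00100001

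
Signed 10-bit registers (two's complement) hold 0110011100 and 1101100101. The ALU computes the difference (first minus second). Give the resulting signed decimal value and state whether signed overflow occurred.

0110011100 = 412 (signed)
1101100101 = -155 (signed)
Subtract via negate-and-add: invert 1101100101 + 1 = 0010011011 (i.e. 155).
  0110011100
+ 0010011011
= 1000110111
Result 1000110111: MSB = 1 → 567 − 1024 = -457.
Both addends (after negating the subtrahend) are non-negative but the stored result is negative: signed overflow. The true value 412 − (-155) = 567 lies outside [-512, 511].

-457; overflow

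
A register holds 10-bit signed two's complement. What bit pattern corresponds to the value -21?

1111101011

|-21| = 21 = 0000010101 in 10 bits.
Invert the bits: 1111101010. Add 1: 1111101011.
Check: 1111101011 reads as 1003 − 1024 = -21.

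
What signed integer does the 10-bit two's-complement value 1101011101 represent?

-163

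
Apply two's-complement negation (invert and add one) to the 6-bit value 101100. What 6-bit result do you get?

Invert: 010011. Add 1: 010100.
Check: 101100 = -20, 010100 = 20.

010100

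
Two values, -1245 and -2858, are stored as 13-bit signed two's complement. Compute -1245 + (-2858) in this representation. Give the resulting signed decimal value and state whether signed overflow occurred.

4089; overflow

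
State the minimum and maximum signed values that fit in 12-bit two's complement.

Minimum: −2^11 = -2048.
Maximum: 2^11 − 1 = 2047.

min = -2048, max = 2047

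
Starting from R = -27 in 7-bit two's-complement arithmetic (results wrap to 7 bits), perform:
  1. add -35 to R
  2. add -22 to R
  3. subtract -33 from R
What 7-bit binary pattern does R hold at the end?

Start: R = -27 = 1100101.
R = -27 + (-35) = -62 = 1000010
R = -62 + (-22) = -84; wraps to 44 = 0101100
R = 44 − (-33) = 77; wraps to -51 = 1001101

1001101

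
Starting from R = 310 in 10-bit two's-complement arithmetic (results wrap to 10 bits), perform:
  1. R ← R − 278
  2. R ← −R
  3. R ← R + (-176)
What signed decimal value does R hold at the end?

-208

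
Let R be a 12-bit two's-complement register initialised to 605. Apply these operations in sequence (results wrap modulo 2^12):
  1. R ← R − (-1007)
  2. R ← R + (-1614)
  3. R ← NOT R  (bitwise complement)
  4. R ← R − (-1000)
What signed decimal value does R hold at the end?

1001

Start: R = 605 = 001001011101.
R = 605 − (-1007) = 1612 = 011001001100
R = 1612 + (-1614) = -2 = 111111111110
R = NOT 111111111110 = 000000000001 = 1
R = 1 − (-1000) = 1001 = 001111101001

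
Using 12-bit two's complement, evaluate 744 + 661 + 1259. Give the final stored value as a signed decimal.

-1432

744 + 661 = 1405 (010101111101)
1405 + 1259 = 2664 → wraps to -1432 (101001101000)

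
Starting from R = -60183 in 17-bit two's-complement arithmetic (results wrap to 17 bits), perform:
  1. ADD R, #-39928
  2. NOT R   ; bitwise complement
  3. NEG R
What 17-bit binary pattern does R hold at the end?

00111100011110010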